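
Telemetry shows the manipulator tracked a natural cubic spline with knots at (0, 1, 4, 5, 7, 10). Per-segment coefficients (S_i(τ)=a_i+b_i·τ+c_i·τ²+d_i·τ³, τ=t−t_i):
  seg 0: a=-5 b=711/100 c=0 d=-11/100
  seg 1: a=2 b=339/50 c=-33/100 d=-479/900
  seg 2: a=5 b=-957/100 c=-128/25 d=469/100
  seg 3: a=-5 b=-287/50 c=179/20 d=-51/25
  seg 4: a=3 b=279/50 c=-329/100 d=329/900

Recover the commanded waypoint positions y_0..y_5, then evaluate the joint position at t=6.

y_0=-5 y_1=2 y_2=5 y_3=-5 y_4=3 y_5=0
S(6) = -383/100

y_0 = S_0(0) = a_0 = -5
y_1 = S_1(0) = a_1 = 2
y_2 = S_2(0) = a_2 = 5
y_3 = S_3(0) = a_3 = -5
y_4 = S_4(0) = a_4 = 3
y_5 = S_4(3) = 0
t_q=6 is in segment 3 (τ=1); S_3(τ)=-383/100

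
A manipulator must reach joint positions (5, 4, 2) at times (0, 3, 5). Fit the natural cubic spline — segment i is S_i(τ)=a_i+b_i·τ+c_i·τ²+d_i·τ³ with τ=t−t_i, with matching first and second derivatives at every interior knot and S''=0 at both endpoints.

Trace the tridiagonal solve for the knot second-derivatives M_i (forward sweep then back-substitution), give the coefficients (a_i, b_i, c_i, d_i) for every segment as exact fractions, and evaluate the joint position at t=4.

Δ: Δ0=-1/3, Δ1=-1
row 1: diag=10, rhs=-4; c'=1/5, d'=-2/5
back: M1=-2/5
M: M0=0, M1=-2/5, M2=0
seg 0: a=5, c=M0/2=0, d=(M1−M0)/(6·3)=-1/45, b=Δ0−h0·(2M0+M1)/6=-2/15
seg 1: a=4, c=M1/2=-1/5, d=(M2−M1)/(6·2)=1/30, b=Δ1−h1·(2M1+M2)/6=-11/15
t_q=4 → seg 1, τ=1; S=4+-11/15·τ+-1/5·τ²+1/30·τ³=31/10

  seg 0: a=5 b=-2/15 c=0 d=-1/45
  seg 1: a=4 b=-11/15 c=-1/5 d=1/30
S(4) = 31/10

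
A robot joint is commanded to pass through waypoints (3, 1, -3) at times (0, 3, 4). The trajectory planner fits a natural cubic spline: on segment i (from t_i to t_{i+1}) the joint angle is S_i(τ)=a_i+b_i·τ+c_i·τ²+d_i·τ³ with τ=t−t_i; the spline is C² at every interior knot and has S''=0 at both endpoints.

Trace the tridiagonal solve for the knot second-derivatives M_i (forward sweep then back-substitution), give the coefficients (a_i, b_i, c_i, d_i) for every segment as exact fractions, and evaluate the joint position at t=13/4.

  seg 0: a=3 b=7/12 c=0 d=-5/36
  seg 1: a=1 b=-19/6 c=-5/4 d=5/12
S(13/4) = 35/256

Δ: Δ0=-2/3, Δ1=-4
row 1: diag=8, rhs=-20; c'=1/8, d'=-5/2
back: M1=-5/2
M: M0=0, M1=-5/2, M2=0
seg 0: a=3, c=M0/2=0, d=(M1−M0)/(6·3)=-5/36, b=Δ0−h0·(2M0+M1)/6=7/12
seg 1: a=1, c=M1/2=-5/4, d=(M2−M1)/(6·1)=5/12, b=Δ1−h1·(2M1+M2)/6=-19/6
t_q=13/4 → seg 1, τ=1/4; S=1+-19/6·τ+-5/4·τ²+5/12·τ³=35/256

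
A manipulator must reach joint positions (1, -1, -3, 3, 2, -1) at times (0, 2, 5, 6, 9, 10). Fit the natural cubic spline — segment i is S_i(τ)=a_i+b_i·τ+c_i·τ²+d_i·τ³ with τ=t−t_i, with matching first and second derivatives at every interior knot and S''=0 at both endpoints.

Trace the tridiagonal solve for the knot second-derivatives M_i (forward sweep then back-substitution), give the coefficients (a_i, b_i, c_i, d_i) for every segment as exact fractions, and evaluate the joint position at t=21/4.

Δ: Δ0=-1, Δ1=-2/3, Δ2=6, Δ3=-1/3, Δ4=-3
row 1: diag=10, rhs=2; c'=3/10, d'=1/5
row 2: denom=8−3·3/10=71/10; d'=(40−3·1/5)/(71/10)=394/71
row 3: denom=8−1·10/71=558/71; d'=(-38−1·394/71)/(558/71)=-1546/279
row 4: denom=8−3·71/186=425/62; d'=(-16−3·-1546/279)/(425/62)=116/1275
back: M4=116/1275
back: M3=-1546/279−71/186·116/1275=-21328/3825
back: M2=394/71−10/71·-21328/3825=4846/765
back: M1=1/5−3/10·4846/765=-2168/1275
M: M0=0, M1=-2168/1275, M2=4846/765, M3=-21328/3825, M4=116/1275, M5=0
seg 0: a=1, c=M0/2=0, d=(M1−M0)/(6·2)=-542/3825, b=Δ0−h0·(2M0+M1)/6=-1657/3825
seg 1: a=-1, c=M1/2=-1084/1275, d=(M2−M1)/(6·3)=15367/34425, b=Δ1−h1·(2M1+M2)/6=-8161/3825
seg 2: a=-3, c=M2/2=2423/765, d=(M3−M2)/(6·1)=-2531/1275, b=Δ2−h2·(2M2+M3)/6=1084/225
seg 3: a=3, c=M3/2=-10664/3825, d=(M4−M3)/(6·3)=10838/34425, b=Δ3−h3·(2M3+M4)/6=19879/3825
seg 4: a=2, c=M4/2=58/1275, d=(M5−M4)/(6·1)=-58/3825, b=Δ4−h4·(2M4+M5)/6=-11591/3825
t_q=21/4 → seg 2, τ=1/4; S=-3+1084/225·τ+2423/765·τ²+-2531/1275·τ³=-26579/16320

  seg 0: a=1 b=-1657/3825 c=0 d=-542/3825
  seg 1: a=-1 b=-8161/3825 c=-1084/1275 d=15367/34425
  seg 2: a=-3 b=1084/225 c=2423/765 d=-2531/1275
  seg 3: a=3 b=19879/3825 c=-10664/3825 d=10838/34425
  seg 4: a=2 b=-11591/3825 c=58/1275 d=-58/3825
S(21/4) = -26579/16320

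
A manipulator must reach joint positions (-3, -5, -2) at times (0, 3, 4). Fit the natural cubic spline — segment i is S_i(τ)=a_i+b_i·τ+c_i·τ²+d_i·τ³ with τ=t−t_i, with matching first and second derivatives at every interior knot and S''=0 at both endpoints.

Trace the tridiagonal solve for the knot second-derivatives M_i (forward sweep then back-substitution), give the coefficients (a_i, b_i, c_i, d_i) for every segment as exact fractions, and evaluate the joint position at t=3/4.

Δ: Δ0=-2/3, Δ1=3
row 1: diag=8, rhs=22; c'=1/8, d'=11/4
back: M1=11/4
M: M0=0, M1=11/4, M2=0
seg 0: a=-3, c=M0/2=0, d=(M1−M0)/(6·3)=11/72, b=Δ0−h0·(2M0+M1)/6=-49/24
seg 1: a=-5, c=M1/2=11/8, d=(M2−M1)/(6·1)=-11/24, b=Δ1−h1·(2M1+M2)/6=25/12
t_q=3/4 → seg 0, τ=3/4; S=-3+-49/24·τ+0·τ²+11/72·τ³=-2287/512

  seg 0: a=-3 b=-49/24 c=0 d=11/72
  seg 1: a=-5 b=25/12 c=11/8 d=-11/24
S(3/4) = -2287/512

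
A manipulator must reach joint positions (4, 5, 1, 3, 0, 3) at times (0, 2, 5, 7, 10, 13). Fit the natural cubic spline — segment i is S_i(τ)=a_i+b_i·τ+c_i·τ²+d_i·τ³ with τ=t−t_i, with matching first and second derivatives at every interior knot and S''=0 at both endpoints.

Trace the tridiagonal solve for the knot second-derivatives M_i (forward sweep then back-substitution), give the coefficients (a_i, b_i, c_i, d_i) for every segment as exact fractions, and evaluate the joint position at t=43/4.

  seg 0: a=4 b=7079/6414 c=0 d=-484/3207
  seg 1: a=5 b=-4537/6414 c=-968/1069 d=13409/57726
  seg 2: a=1 b=421/3207 c=7601/6414 d=-1605/4276
  seg 3: a=3 b=1178/3207 c=-3422/3207 d=5881/28863
  seg 4: a=0 b=-1711/3207 c=2459/3207 d=-2459/28863
S(43/4) = -327/68416

Δ: Δ0=1/2, Δ1=-4/3, Δ2=1, Δ3=-1, Δ4=1
row 1: diag=10, rhs=-11; c'=3/10, d'=-11/10
row 2: denom=10−3·3/10=91/10; d'=(14−3·-11/10)/(91/10)=173/91
row 3: denom=10−2·20/91=870/91; d'=(-12−2·173/91)/(870/91)=-719/435
row 4: denom=12−3·91/290=3207/290; d'=(12−3·-719/435)/(3207/290)=4918/3207
back: M4=4918/3207
back: M3=-719/435−91/290·4918/3207=-6844/3207
back: M2=173/91−20/91·-6844/3207=7601/3207
back: M1=-11/10−3/10·7601/3207=-1936/1069
M: M0=0, M1=-1936/1069, M2=7601/3207, M3=-6844/3207, M4=4918/3207, M5=0
seg 0: a=4, c=M0/2=0, d=(M1−M0)/(6·2)=-484/3207, b=Δ0−h0·(2M0+M1)/6=7079/6414
seg 1: a=5, c=M1/2=-968/1069, d=(M2−M1)/(6·3)=13409/57726, b=Δ1−h1·(2M1+M2)/6=-4537/6414
seg 2: a=1, c=M2/2=7601/6414, d=(M3−M2)/(6·2)=-1605/4276, b=Δ2−h2·(2M2+M3)/6=421/3207
seg 3: a=3, c=M3/2=-3422/3207, d=(M4−M3)/(6·3)=5881/28863, b=Δ3−h3·(2M3+M4)/6=1178/3207
seg 4: a=0, c=M4/2=2459/3207, d=(M5−M4)/(6·3)=-2459/28863, b=Δ4−h4·(2M4+M5)/6=-1711/3207
t_q=43/4 → seg 4, τ=3/4; S=0+-1711/3207·τ+2459/3207·τ²+-2459/28863·τ³=-327/68416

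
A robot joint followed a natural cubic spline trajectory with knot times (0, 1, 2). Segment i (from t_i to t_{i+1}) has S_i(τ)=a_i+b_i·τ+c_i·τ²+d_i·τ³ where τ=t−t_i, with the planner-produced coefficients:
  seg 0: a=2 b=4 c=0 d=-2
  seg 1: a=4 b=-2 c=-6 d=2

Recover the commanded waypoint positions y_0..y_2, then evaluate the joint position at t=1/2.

y_0=2 y_1=4 y_2=-2
S(1/2) = 15/4

y_0 = S_0(0) = a_0 = 2
y_1 = S_1(0) = a_1 = 4
y_2 = S_1(1) = -2
t_q=1/2 is in segment 0 (τ=1/2); S_0(τ)=15/4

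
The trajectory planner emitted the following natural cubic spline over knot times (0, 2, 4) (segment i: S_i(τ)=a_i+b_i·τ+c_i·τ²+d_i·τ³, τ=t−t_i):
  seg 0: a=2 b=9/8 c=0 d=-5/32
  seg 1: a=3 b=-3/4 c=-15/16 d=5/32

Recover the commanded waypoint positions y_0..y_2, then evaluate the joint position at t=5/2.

y_0 = S_0(0) = a_0 = 2
y_1 = S_1(0) = a_1 = 3
y_2 = S_1(2) = -1
t_q=5/2 is in segment 1 (τ=1/2); S_1(τ)=617/256

y_0=2 y_1=3 y_2=-1
S(5/2) = 617/256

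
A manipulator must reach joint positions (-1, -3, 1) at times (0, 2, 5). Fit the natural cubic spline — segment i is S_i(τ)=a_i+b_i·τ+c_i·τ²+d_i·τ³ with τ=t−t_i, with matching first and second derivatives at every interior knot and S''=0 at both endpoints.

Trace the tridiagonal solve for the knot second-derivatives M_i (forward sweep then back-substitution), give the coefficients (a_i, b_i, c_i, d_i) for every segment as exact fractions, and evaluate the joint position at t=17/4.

  seg 0: a=-1 b=-22/15 c=0 d=7/60
  seg 1: a=-3 b=-1/15 c=7/10 d=-7/90
S(17/4) = -63/128

Δ: Δ0=-1, Δ1=4/3
row 1: diag=10, rhs=14; c'=3/10, d'=7/5
back: M1=7/5
M: M0=0, M1=7/5, M2=0
seg 0: a=-1, c=M0/2=0, d=(M1−M0)/(6·2)=7/60, b=Δ0−h0·(2M0+M1)/6=-22/15
seg 1: a=-3, c=M1/2=7/10, d=(M2−M1)/(6·3)=-7/90, b=Δ1−h1·(2M1+M2)/6=-1/15
t_q=17/4 → seg 1, τ=9/4; S=-3+-1/15·τ+7/10·τ²+-7/90·τ³=-63/128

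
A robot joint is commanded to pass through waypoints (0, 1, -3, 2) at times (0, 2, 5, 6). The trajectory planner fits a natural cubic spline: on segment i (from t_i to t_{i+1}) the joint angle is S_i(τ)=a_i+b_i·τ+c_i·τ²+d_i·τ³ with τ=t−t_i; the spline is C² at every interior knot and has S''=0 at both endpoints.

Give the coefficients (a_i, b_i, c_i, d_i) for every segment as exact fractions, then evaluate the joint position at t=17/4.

  seg 0: a=0 b=617/426 c=0 d=-101/426
  seg 1: a=1 b=-595/426 c=-101/71 d=205/426
  seg 2: a=-3 b=652/213 c=413/142 d=-413/426
S(17/4) = -35105/9088

Δ: Δ0=1/2, Δ1=-4/3, Δ2=5
row 1: diag=10, rhs=-11; c'=3/10, d'=-11/10
row 2: denom=8−3·3/10=71/10; d'=(38−3·-11/10)/(71/10)=413/71
back: M2=413/71
back: M1=-11/10−3/10·413/71=-202/71
M: M0=0, M1=-202/71, M2=413/71, M3=0
seg 0: a=0, c=M0/2=0, d=(M1−M0)/(6·2)=-101/426, b=Δ0−h0·(2M0+M1)/6=617/426
seg 1: a=1, c=M1/2=-101/71, d=(M2−M1)/(6·3)=205/426, b=Δ1−h1·(2M1+M2)/6=-595/426
seg 2: a=-3, c=M2/2=413/142, d=(M3−M2)/(6·1)=-413/426, b=Δ2−h2·(2M2+M3)/6=652/213
t_q=17/4 → seg 1, τ=9/4; S=1+-595/426·τ+-101/71·τ²+205/426·τ³=-35105/9088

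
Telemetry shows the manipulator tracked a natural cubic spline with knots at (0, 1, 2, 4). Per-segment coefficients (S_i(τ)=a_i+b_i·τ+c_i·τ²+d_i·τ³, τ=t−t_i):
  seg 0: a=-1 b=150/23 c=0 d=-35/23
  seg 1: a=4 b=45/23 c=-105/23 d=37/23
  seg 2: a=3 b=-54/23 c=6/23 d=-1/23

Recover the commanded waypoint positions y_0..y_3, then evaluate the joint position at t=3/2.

y_0=-1 y_1=4 y_2=3 y_3=-1
S(3/2) = 743/184

y_0 = S_0(0) = a_0 = -1
y_1 = S_1(0) = a_1 = 4
y_2 = S_2(0) = a_2 = 3
y_3 = S_2(2) = -1
t_q=3/2 is in segment 1 (τ=1/2); S_1(τ)=743/184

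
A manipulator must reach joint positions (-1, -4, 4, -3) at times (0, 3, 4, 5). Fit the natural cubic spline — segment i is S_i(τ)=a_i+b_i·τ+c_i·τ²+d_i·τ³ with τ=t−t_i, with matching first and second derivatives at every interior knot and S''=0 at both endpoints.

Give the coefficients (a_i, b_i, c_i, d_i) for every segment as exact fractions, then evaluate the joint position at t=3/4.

  seg 0: a=-1 b=-184/31 c=0 d=17/31
  seg 1: a=-4 b=275/31 c=153/31 d=-180/31
  seg 2: a=4 b=41/31 c=-387/31 d=129/31
S(3/4) = -10357/1984

Δ: Δ0=-1, Δ1=8, Δ2=-7
row 1: diag=8, rhs=54; c'=1/8, d'=27/4
row 2: denom=4−1·1/8=31/8; d'=(-90−1·27/4)/(31/8)=-774/31
back: M2=-774/31
back: M1=27/4−1/8·-774/31=306/31
M: M0=0, M1=306/31, M2=-774/31, M3=0
seg 0: a=-1, c=M0/2=0, d=(M1−M0)/(6·3)=17/31, b=Δ0−h0·(2M0+M1)/6=-184/31
seg 1: a=-4, c=M1/2=153/31, d=(M2−M1)/(6·1)=-180/31, b=Δ1−h1·(2M1+M2)/6=275/31
seg 2: a=4, c=M2/2=-387/31, d=(M3−M2)/(6·1)=129/31, b=Δ2−h2·(2M2+M3)/6=41/31
t_q=3/4 → seg 0, τ=3/4; S=-1+-184/31·τ+0·τ²+17/31·τ³=-10357/1984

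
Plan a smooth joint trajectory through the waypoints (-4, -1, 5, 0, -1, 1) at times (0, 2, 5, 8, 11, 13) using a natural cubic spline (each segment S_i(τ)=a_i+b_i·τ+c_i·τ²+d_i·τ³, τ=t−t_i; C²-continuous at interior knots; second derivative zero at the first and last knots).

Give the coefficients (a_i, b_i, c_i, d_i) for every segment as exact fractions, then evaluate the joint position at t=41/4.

  seg 0: a=-4 b=2951/2538 c=0 d=107/1269
  seg 1: a=-1 b=5519/2538 c=214/423 d=-4295/22842
  seg 2: a=5 b=169/1269 c=-3011/2538 d=95/486
  seg 3: a=0 b=-4333/2538 c=727/1269 d=-875/22842
  seg 4: a=-1 b=883/1269 c=193/846 d=-193/5076
S(41/4) = -24859/18048

Δ: Δ0=3/2, Δ1=2, Δ2=-5/3, Δ3=-1/3, Δ4=1
row 1: diag=10, rhs=3; c'=3/10, d'=3/10
row 2: denom=12−3·3/10=111/10; d'=(-22−3·3/10)/(111/10)=-229/111
row 3: denom=12−3·10/37=414/37; d'=(8−3·-229/111)/(414/37)=175/138
row 4: denom=10−3·37/138=423/46; d'=(8−3·175/138)/(423/46)=193/423
back: M4=193/423
back: M3=175/138−37/138·193/423=1454/1269
back: M2=-229/111−10/37·1454/1269=-3011/1269
back: M1=3/10−3/10·-3011/1269=428/423
M: M0=0, M1=428/423, M2=-3011/1269, M3=1454/1269, M4=193/423, M5=0
seg 0: a=-4, c=M0/2=0, d=(M1−M0)/(6·2)=107/1269, b=Δ0−h0·(2M0+M1)/6=2951/2538
seg 1: a=-1, c=M1/2=214/423, d=(M2−M1)/(6·3)=-4295/22842, b=Δ1−h1·(2M1+M2)/6=5519/2538
seg 2: a=5, c=M2/2=-3011/2538, d=(M3−M2)/(6·3)=95/486, b=Δ2−h2·(2M2+M3)/6=169/1269
seg 3: a=0, c=M3/2=727/1269, d=(M4−M3)/(6·3)=-875/22842, b=Δ3−h3·(2M3+M4)/6=-4333/2538
seg 4: a=-1, c=M4/2=193/846, d=(M5−M4)/(6·2)=-193/5076, b=Δ4−h4·(2M4+M5)/6=883/1269
t_q=41/4 → seg 3, τ=9/4; S=0+-4333/2538·τ+727/1269·τ²+-875/22842·τ³=-24859/18048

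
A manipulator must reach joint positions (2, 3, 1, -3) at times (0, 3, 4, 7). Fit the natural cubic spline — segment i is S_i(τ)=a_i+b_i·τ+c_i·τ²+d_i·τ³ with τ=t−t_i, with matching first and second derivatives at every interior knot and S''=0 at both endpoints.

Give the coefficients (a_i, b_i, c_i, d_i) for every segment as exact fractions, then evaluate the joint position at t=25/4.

  seg 0: a=2 b=79/63 c=0 d=-58/567
  seg 1: a=3 b=-95/63 c=-58/63 d=3/7
  seg 2: a=1 b=-130/63 c=23/63 d=-23/567
S(25/4) = -1011/448

Δ: Δ0=1/3, Δ1=-2, Δ2=-4/3
row 1: diag=8, rhs=-14; c'=1/8, d'=-7/4
row 2: denom=8−1·1/8=63/8; d'=(4−1·-7/4)/(63/8)=46/63
back: M2=46/63
back: M1=-7/4−1/8·46/63=-116/63
M: M0=0, M1=-116/63, M2=46/63, M3=0
seg 0: a=2, c=M0/2=0, d=(M1−M0)/(6·3)=-58/567, b=Δ0−h0·(2M0+M1)/6=79/63
seg 1: a=3, c=M1/2=-58/63, d=(M2−M1)/(6·1)=3/7, b=Δ1−h1·(2M1+M2)/6=-95/63
seg 2: a=1, c=M2/2=23/63, d=(M3−M2)/(6·3)=-23/567, b=Δ2−h2·(2M2+M3)/6=-130/63
t_q=25/4 → seg 2, τ=9/4; S=1+-130/63·τ+23/63·τ²+-23/567·τ³=-1011/448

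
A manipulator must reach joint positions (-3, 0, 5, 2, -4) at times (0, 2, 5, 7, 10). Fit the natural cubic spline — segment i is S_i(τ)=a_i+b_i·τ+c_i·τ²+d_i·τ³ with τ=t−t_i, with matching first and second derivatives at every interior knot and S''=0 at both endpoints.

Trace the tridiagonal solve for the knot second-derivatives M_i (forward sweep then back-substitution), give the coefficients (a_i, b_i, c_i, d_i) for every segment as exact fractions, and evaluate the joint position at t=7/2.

  seg 0: a=-3 b=363/290 c=0 d=9/145
  seg 1: a=0 b=579/290 c=54/145 d=-1259/7830
  seg 2: a=5 b=-16/145 c=-187/174 d=661/3480
  seg 3: a=2 b=-1853/870 c=113/1740 d=-113/15660
S(7/2) = 7633/2320

Δ: Δ0=3/2, Δ1=5/3, Δ2=-3/2, Δ3=-2
row 1: diag=10, rhs=1; c'=3/10, d'=1/10
row 2: denom=10−3·3/10=91/10; d'=(-19−3·1/10)/(91/10)=-193/91
row 3: denom=10−2·20/91=870/91; d'=(-3−2·-193/91)/(870/91)=113/870
back: M3=113/870
back: M2=-193/91−20/91·113/870=-187/87
back: M1=1/10−3/10·-187/87=108/145
M: M0=0, M1=108/145, M2=-187/87, M3=113/870, M4=0
seg 0: a=-3, c=M0/2=0, d=(M1−M0)/(6·2)=9/145, b=Δ0−h0·(2M0+M1)/6=363/290
seg 1: a=0, c=M1/2=54/145, d=(M2−M1)/(6·3)=-1259/7830, b=Δ1−h1·(2M1+M2)/6=579/290
seg 2: a=5, c=M2/2=-187/174, d=(M3−M2)/(6·2)=661/3480, b=Δ2−h2·(2M2+M3)/6=-16/145
seg 3: a=2, c=M3/2=113/1740, d=(M4−M3)/(6·3)=-113/15660, b=Δ3−h3·(2M3+M4)/6=-1853/870
t_q=7/2 → seg 1, τ=3/2; S=0+579/290·τ+54/145·τ²+-1259/7830·τ³=7633/2320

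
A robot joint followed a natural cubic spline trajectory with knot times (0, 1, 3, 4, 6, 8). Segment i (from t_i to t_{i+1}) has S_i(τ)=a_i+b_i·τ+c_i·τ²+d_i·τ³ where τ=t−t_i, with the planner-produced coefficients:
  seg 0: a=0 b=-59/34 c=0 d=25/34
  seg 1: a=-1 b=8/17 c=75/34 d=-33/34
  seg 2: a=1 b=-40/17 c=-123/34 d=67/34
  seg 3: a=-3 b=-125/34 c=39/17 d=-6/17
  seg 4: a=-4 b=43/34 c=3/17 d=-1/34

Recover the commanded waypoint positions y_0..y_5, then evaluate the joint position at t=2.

y_0 = S_0(0) = a_0 = 0
y_1 = S_1(0) = a_1 = -1
y_2 = S_2(0) = a_2 = 1
y_3 = S_3(0) = a_3 = -3
y_4 = S_4(0) = a_4 = -4
y_5 = S_4(2) = -1
t_q=2 is in segment 1 (τ=1); S_1(τ)=12/17

y_0=0 y_1=-1 y_2=1 y_3=-3 y_4=-4 y_5=-1
S(2) = 12/17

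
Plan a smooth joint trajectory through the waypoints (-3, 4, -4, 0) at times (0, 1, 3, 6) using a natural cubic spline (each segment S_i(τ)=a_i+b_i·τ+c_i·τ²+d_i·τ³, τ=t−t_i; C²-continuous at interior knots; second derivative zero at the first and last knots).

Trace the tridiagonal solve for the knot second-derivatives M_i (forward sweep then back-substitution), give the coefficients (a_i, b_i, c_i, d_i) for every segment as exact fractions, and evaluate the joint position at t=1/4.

  seg 0: a=-3 b=769/84 c=0 d=-181/84
  seg 1: a=4 b=113/42 c=-181/28 d=131/84
  seg 2: a=-4 b=-187/42 c=81/28 d=-9/28
S(1/4) = -1335/1792

Δ: Δ0=7, Δ1=-4, Δ2=4/3
row 1: diag=6, rhs=-66; c'=1/3, d'=-11
row 2: denom=10−2·1/3=28/3; d'=(32−2·-11)/(28/3)=81/14
back: M2=81/14
back: M1=-11−1/3·81/14=-181/14
M: M0=0, M1=-181/14, M2=81/14, M3=0
seg 0: a=-3, c=M0/2=0, d=(M1−M0)/(6·1)=-181/84, b=Δ0−h0·(2M0+M1)/6=769/84
seg 1: a=4, c=M1/2=-181/28, d=(M2−M1)/(6·2)=131/84, b=Δ1−h1·(2M1+M2)/6=113/42
seg 2: a=-4, c=M2/2=81/28, d=(M3−M2)/(6·3)=-9/28, b=Δ2−h2·(2M2+M3)/6=-187/42
t_q=1/4 → seg 0, τ=1/4; S=-3+769/84·τ+0·τ²+-181/84·τ³=-1335/1792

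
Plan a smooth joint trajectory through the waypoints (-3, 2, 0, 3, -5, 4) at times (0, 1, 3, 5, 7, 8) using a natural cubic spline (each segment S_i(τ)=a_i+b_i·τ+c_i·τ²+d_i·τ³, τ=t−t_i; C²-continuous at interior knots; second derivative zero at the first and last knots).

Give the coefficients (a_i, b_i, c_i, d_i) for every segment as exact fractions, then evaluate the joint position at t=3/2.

  seg 0: a=-3 b=1423/224 c=0 d=-303/224
  seg 1: a=2 b=257/112 c=-909/224 d=135/112
  seg 2: a=0 b=59/112 c=711/224 d=-43/32
  seg 3: a=3 b=-325/112 c=-1095/224 d=243/112
  seg 4: a=-5 b=401/112 c=1821/224 d=-607/224
S(3/2) = 1023/448

Δ: Δ0=5, Δ1=-1, Δ2=3/2, Δ3=-4, Δ4=9
row 1: diag=6, rhs=-36; c'=1/3, d'=-6
row 2: denom=8−2·1/3=22/3; d'=(15−2·-6)/(22/3)=81/22
row 3: denom=8−2·3/11=82/11; d'=(-33−2·81/22)/(82/11)=-222/41
row 4: denom=6−2·11/41=224/41; d'=(78−2·-222/41)/(224/41)=1821/112
back: M4=1821/112
back: M3=-222/41−11/41·1821/112=-1095/112
back: M2=81/22−3/11·-1095/112=711/112
back: M1=-6−1/3·711/112=-909/112
M: M0=0, M1=-909/112, M2=711/112, M3=-1095/112, M4=1821/112, M5=0
seg 0: a=-3, c=M0/2=0, d=(M1−M0)/(6·1)=-303/224, b=Δ0−h0·(2M0+M1)/6=1423/224
seg 1: a=2, c=M1/2=-909/224, d=(M2−M1)/(6·2)=135/112, b=Δ1−h1·(2M1+M2)/6=257/112
seg 2: a=0, c=M2/2=711/224, d=(M3−M2)/(6·2)=-43/32, b=Δ2−h2·(2M2+M3)/6=59/112
seg 3: a=3, c=M3/2=-1095/224, d=(M4−M3)/(6·2)=243/112, b=Δ3−h3·(2M3+M4)/6=-325/112
seg 4: a=-5, c=M4/2=1821/224, d=(M5−M4)/(6·1)=-607/224, b=Δ4−h4·(2M4+M5)/6=401/112
t_q=3/2 → seg 1, τ=1/2; S=2+257/112·τ+-909/224·τ²+135/112·τ³=1023/448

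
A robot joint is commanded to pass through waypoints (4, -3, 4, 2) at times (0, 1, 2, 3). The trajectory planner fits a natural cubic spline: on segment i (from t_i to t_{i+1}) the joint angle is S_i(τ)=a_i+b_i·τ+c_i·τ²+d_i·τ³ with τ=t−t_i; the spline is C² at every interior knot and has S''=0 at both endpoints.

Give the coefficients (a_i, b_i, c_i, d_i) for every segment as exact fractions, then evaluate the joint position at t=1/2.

Δ: Δ0=-7, Δ1=7, Δ2=-2
row 1: diag=4, rhs=84; c'=1/4, d'=21
row 2: denom=4−1·1/4=15/4; d'=(-54−1·21)/(15/4)=-20
back: M2=-20
back: M1=21−1/4·-20=26
M: M0=0, M1=26, M2=-20, M3=0
seg 0: a=4, c=M0/2=0, d=(M1−M0)/(6·1)=13/3, b=Δ0−h0·(2M0+M1)/6=-34/3
seg 1: a=-3, c=M1/2=13, d=(M2−M1)/(6·1)=-23/3, b=Δ1−h1·(2M1+M2)/6=5/3
seg 2: a=4, c=M2/2=-10, d=(M3−M2)/(6·1)=10/3, b=Δ2−h2·(2M2+M3)/6=14/3
t_q=1/2 → seg 0, τ=1/2; S=4+-34/3·τ+0·τ²+13/3·τ³=-9/8

  seg 0: a=4 b=-34/3 c=0 d=13/3
  seg 1: a=-3 b=5/3 c=13 d=-23/3
  seg 2: a=4 b=14/3 c=-10 d=10/3
S(1/2) = -9/8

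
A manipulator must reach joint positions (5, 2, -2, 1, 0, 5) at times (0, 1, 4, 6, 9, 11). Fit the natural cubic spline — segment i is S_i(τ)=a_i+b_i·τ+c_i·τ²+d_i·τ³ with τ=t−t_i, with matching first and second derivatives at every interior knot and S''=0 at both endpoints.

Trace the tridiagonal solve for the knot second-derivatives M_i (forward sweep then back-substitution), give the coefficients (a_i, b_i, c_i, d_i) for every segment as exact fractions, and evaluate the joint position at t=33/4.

  seg 0: a=5 b=-37877/12282 c=0 d=1031/12282
  seg 1: a=2 b=-17392/6141 c=1031/4094 d=3043/36846
  seg 2: a=-2 b=11161/12282 c=2037/2047 d=-8591/24564
  seg 3: a=1 b=8503/12282 c=-4517/4094 d=4676/18423
  seg 4: a=0 b=11365/12282 c=4835/4094 d=-4835/24564
S(33/4) = -8959/65504

Δ: Δ0=-3, Δ1=-4/3, Δ2=3/2, Δ3=-1/3, Δ4=5/2
row 1: diag=8, rhs=10; c'=3/8, d'=5/4
row 2: denom=10−3·3/8=71/8; d'=(17−3·5/4)/(71/8)=106/71
row 3: denom=10−2·16/71=678/71; d'=(-11−2·106/71)/(678/71)=-331/226
row 4: denom=10−3·71/226=2047/226; d'=(17−3·-331/226)/(2047/226)=4835/2047
back: M4=4835/2047
back: M3=-331/226−71/226·4835/2047=-4517/2047
back: M2=106/71−16/71·-4517/2047=4074/2047
back: M1=5/4−3/8·4074/2047=1031/2047
M: M0=0, M1=1031/2047, M2=4074/2047, M3=-4517/2047, M4=4835/2047, M5=0
seg 0: a=5, c=M0/2=0, d=(M1−M0)/(6·1)=1031/12282, b=Δ0−h0·(2M0+M1)/6=-37877/12282
seg 1: a=2, c=M1/2=1031/4094, d=(M2−M1)/(6·3)=3043/36846, b=Δ1−h1·(2M1+M2)/6=-17392/6141
seg 2: a=-2, c=M2/2=2037/2047, d=(M3−M2)/(6·2)=-8591/24564, b=Δ2−h2·(2M2+M3)/6=11161/12282
seg 3: a=1, c=M3/2=-4517/4094, d=(M4−M3)/(6·3)=4676/18423, b=Δ3−h3·(2M3+M4)/6=8503/12282
seg 4: a=0, c=M4/2=4835/4094, d=(M5−M4)/(6·2)=-4835/24564, b=Δ4−h4·(2M4+M5)/6=11365/12282
t_q=33/4 → seg 3, τ=9/4; S=1+8503/12282·τ+-4517/4094·τ²+4676/18423·τ³=-8959/65504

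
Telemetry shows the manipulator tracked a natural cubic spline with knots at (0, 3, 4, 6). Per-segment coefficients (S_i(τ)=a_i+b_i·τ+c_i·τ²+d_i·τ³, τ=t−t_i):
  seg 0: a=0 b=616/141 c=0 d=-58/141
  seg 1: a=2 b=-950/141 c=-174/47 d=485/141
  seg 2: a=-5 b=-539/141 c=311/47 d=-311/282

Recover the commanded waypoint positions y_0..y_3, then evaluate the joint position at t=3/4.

y_0 = S_0(0) = a_0 = 0
y_1 = S_1(0) = a_1 = 2
y_2 = S_2(0) = a_2 = -5
y_3 = S_2(2) = 5
t_q=3/4 is in segment 0 (τ=3/4); S_0(τ)=4667/1504

y_0=0 y_1=2 y_2=-5 y_3=5
S(3/4) = 4667/1504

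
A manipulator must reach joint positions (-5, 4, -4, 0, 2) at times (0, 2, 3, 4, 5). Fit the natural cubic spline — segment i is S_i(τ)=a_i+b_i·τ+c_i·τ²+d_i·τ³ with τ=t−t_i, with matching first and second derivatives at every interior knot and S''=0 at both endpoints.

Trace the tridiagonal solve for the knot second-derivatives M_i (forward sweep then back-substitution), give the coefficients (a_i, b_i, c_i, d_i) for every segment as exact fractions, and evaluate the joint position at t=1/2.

Δ: Δ0=9/2, Δ1=-8, Δ2=4, Δ3=2
row 1: diag=6, rhs=-75; c'=1/6, d'=-25/2
row 2: denom=4−1·1/6=23/6; d'=(72−1·-25/2)/(23/6)=507/23
row 3: denom=4−1·6/23=86/23; d'=(-12−1·507/23)/(86/23)=-783/86
back: M3=-783/86
back: M2=507/23−6/23·-783/86=1050/43
back: M1=-25/2−1/6·1050/43=-1425/86
M: M0=0, M1=-1425/86, M2=1050/43, M3=-783/86, M4=0
seg 0: a=-5, c=M0/2=0, d=(M1−M0)/(6·2)=-475/344, b=Δ0−h0·(2M0+M1)/6=431/43
seg 1: a=4, c=M1/2=-1425/172, d=(M2−M1)/(6·1)=1175/172, b=Δ1−h1·(2M1+M2)/6=-563/86
seg 2: a=-4, c=M2/2=525/43, d=(M3−M2)/(6·1)=-961/172, b=Δ2−h2·(2M2+M3)/6=-451/172
seg 3: a=0, c=M3/2=-783/172, d=(M4−M3)/(6·1)=261/172, b=Δ3−h3·(2M3+M4)/6=433/86
t_q=1/2 → seg 0, τ=1/2; S=-5+431/43·τ+0·τ²+-475/344·τ³=-443/2752

  seg 0: a=-5 b=431/43 c=0 d=-475/344
  seg 1: a=4 b=-563/86 c=-1425/172 d=1175/172
  seg 2: a=-4 b=-451/172 c=525/43 d=-961/172
  seg 3: a=0 b=433/86 c=-783/172 d=261/172
S(1/2) = -443/2752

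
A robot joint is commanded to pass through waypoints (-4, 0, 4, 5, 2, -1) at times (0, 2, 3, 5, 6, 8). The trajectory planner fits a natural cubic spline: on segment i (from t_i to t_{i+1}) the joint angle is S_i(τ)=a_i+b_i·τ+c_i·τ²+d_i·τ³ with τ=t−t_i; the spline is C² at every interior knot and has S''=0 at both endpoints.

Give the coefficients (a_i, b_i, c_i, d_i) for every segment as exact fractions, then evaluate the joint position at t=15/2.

  seg 0: a=-4 b=1263/1081 c=0 d=899/4324
  seg 1: a=0 b=3960/1081 c=2697/2162 d=-1969/2162
  seg 2: a=4 b=7407/2162 c=-1605/1081 d=1/92
  seg 3: a=5 b=-5151/2162 c=-3069/2162 d=867/1081
  seg 4: a=2 b=-6087/2162 c=2133/2162 d=-711/4324
S(15/2) = -19313/34592

Δ: Δ0=2, Δ1=4, Δ2=1/2, Δ3=-3, Δ4=-3/2
row 1: diag=6, rhs=12; c'=1/6, d'=2
row 2: denom=6−1·1/6=35/6; d'=(-21−1·2)/(35/6)=-138/35
row 3: denom=6−2·12/35=186/35; d'=(-21−2·-138/35)/(186/35)=-153/62
row 4: denom=6−1·35/186=1081/186; d'=(9−1·-153/62)/(1081/186)=2133/1081
back: M4=2133/1081
back: M3=-153/62−35/186·2133/1081=-3069/1081
back: M2=-138/35−12/35·-3069/1081=-3210/1081
back: M1=2−1/6·-3210/1081=2697/1081
M: M0=0, M1=2697/1081, M2=-3210/1081, M3=-3069/1081, M4=2133/1081, M5=0
seg 0: a=-4, c=M0/2=0, d=(M1−M0)/(6·2)=899/4324, b=Δ0−h0·(2M0+M1)/6=1263/1081
seg 1: a=0, c=M1/2=2697/2162, d=(M2−M1)/(6·1)=-1969/2162, b=Δ1−h1·(2M1+M2)/6=3960/1081
seg 2: a=4, c=M2/2=-1605/1081, d=(M3−M2)/(6·2)=1/92, b=Δ2−h2·(2M2+M3)/6=7407/2162
seg 3: a=5, c=M3/2=-3069/2162, d=(M4−M3)/(6·1)=867/1081, b=Δ3−h3·(2M3+M4)/6=-5151/2162
seg 4: a=2, c=M4/2=2133/2162, d=(M5−M4)/(6·2)=-711/4324, b=Δ4−h4·(2M4+M5)/6=-6087/2162
t_q=15/2 → seg 4, τ=3/2; S=2+-6087/2162·τ+2133/2162·τ²+-711/4324·τ³=-19313/34592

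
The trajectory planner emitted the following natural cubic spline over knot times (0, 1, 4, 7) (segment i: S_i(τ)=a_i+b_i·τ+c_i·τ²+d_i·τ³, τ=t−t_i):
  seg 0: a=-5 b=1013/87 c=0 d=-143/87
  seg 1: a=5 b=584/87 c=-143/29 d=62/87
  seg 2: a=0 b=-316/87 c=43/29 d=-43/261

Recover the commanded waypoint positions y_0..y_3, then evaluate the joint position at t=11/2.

y_0=-5 y_1=5 y_2=0 y_3=-2
S(11/2) = -619/232

y_0 = S_0(0) = a_0 = -5
y_1 = S_1(0) = a_1 = 5
y_2 = S_2(0) = a_2 = 0
y_3 = S_2(3) = -2
t_q=11/2 is in segment 2 (τ=3/2); S_2(τ)=-619/232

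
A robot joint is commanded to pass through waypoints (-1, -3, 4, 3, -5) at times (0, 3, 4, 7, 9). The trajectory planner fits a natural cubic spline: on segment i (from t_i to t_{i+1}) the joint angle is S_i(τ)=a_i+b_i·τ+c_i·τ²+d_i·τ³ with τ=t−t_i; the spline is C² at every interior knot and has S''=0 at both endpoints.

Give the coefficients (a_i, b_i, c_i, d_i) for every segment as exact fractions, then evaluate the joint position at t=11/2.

  seg 0: a=-1 b=-1096/279 c=0 d=910/2511
  seg 1: a=-3 b=1634/279 c=910/279 d=-197/93
  seg 2: a=4 b=1681/279 c=-863/279 d=815/2511
  seg 3: a=3 b=-1052/279 c=-16/93 d=8/279
S(11/2) = 1779/248

Δ: Δ0=-2/3, Δ1=7, Δ2=-1/3, Δ3=-4
row 1: diag=8, rhs=46; c'=1/8, d'=23/4
row 2: denom=8−1·1/8=63/8; d'=(-44−1·23/4)/(63/8)=-398/63
row 3: denom=10−3·8/21=62/7; d'=(-22−3·-398/63)/(62/7)=-32/93
back: M3=-32/93
back: M2=-398/63−8/21·-32/93=-1726/279
back: M1=23/4−1/8·-1726/279=1820/279
M: M0=0, M1=1820/279, M2=-1726/279, M3=-32/93, M4=0
seg 0: a=-1, c=M0/2=0, d=(M1−M0)/(6·3)=910/2511, b=Δ0−h0·(2M0+M1)/6=-1096/279
seg 1: a=-3, c=M1/2=910/279, d=(M2−M1)/(6·1)=-197/93, b=Δ1−h1·(2M1+M2)/6=1634/279
seg 2: a=4, c=M2/2=-863/279, d=(M3−M2)/(6·3)=815/2511, b=Δ2−h2·(2M2+M3)/6=1681/279
seg 3: a=3, c=M3/2=-16/93, d=(M4−M3)/(6·2)=8/279, b=Δ3−h3·(2M3+M4)/6=-1052/279
t_q=11/2 → seg 2, τ=3/2; S=4+1681/279·τ+-863/279·τ²+815/2511·τ³=1779/248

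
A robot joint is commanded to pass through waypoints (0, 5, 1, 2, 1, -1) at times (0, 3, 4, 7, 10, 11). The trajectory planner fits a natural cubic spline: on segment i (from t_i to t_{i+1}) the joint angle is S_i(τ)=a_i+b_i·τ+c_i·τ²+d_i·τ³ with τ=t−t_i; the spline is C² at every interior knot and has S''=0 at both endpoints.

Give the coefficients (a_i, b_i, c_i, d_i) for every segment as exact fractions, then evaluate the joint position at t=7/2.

  seg 0: a=0 b=2213/545 c=0 d=-3914/14715
  seg 1: a=5 b=-1701/545 c=-3914/1635 d=2477/1635
  seg 2: a=1 b=-1100/327 c=3517/1635 d=-1502/4905
  seg 3: a=2 b=2084/1635 c=-989/1635 d=338/14715
  seg 4: a=1 b=-2836/1635 c=-217/545 d=217/1635
S(7/2) = 39637/13080

Δ: Δ0=5/3, Δ1=-4, Δ2=1/3, Δ3=-1/3, Δ4=-2
row 1: diag=8, rhs=-34; c'=1/8, d'=-17/4
row 2: denom=8−1·1/8=63/8; d'=(26−1·-17/4)/(63/8)=242/63
row 3: denom=12−3·8/21=76/7; d'=(-4−3·242/63)/(76/7)=-163/114
row 4: denom=8−3·21/76=545/76; d'=(-10−3·-163/114)/(545/76)=-434/545
back: M4=-434/545
back: M3=-163/114−21/76·-434/545=-1978/1635
back: M2=242/63−8/21·-1978/1635=7034/1635
back: M1=-17/4−1/8·7034/1635=-7828/1635
M: M0=0, M1=-7828/1635, M2=7034/1635, M3=-1978/1635, M4=-434/545, M5=0
seg 0: a=0, c=M0/2=0, d=(M1−M0)/(6·3)=-3914/14715, b=Δ0−h0·(2M0+M1)/6=2213/545
seg 1: a=5, c=M1/2=-3914/1635, d=(M2−M1)/(6·1)=2477/1635, b=Δ1−h1·(2M1+M2)/6=-1701/545
seg 2: a=1, c=M2/2=3517/1635, d=(M3−M2)/(6·3)=-1502/4905, b=Δ2−h2·(2M2+M3)/6=-1100/327
seg 3: a=2, c=M3/2=-989/1635, d=(M4−M3)/(6·3)=338/14715, b=Δ3−h3·(2M3+M4)/6=2084/1635
seg 4: a=1, c=M4/2=-217/545, d=(M5−M4)/(6·1)=217/1635, b=Δ4−h4·(2M4+M5)/6=-2836/1635
t_q=7/2 → seg 1, τ=1/2; S=5+-1701/545·τ+-3914/1635·τ²+2477/1635·τ³=39637/13080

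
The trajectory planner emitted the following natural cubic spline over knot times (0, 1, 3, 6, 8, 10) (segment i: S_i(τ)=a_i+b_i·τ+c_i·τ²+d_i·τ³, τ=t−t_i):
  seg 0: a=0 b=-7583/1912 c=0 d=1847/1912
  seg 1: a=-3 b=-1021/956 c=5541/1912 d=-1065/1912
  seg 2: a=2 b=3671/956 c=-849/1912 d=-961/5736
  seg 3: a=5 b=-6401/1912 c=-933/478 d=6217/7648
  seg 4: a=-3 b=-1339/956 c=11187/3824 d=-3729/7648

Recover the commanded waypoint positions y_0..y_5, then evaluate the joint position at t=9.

y_0=0 y_1=-3 y_2=2 y_3=5 y_4=-3 y_5=2
S(9) = -15011/7648

y_0 = S_0(0) = a_0 = 0
y_1 = S_1(0) = a_1 = -3
y_2 = S_2(0) = a_2 = 2
y_3 = S_3(0) = a_3 = 5
y_4 = S_4(0) = a_4 = -3
y_5 = S_4(2) = 2
t_q=9 is in segment 4 (τ=1); S_4(τ)=-15011/7648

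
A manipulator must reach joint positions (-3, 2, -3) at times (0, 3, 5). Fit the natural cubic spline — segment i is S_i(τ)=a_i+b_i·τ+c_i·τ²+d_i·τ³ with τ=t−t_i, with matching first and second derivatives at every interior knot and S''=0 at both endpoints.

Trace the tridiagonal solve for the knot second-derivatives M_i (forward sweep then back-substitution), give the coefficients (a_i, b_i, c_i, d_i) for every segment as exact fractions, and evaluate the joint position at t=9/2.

Δ: Δ0=5/3, Δ1=-5/2
row 1: diag=10, rhs=-25; c'=1/5, d'=-5/2
back: M1=-5/2
M: M0=0, M1=-5/2, M2=0
seg 0: a=-3, c=M0/2=0, d=(M1−M0)/(6·3)=-5/36, b=Δ0−h0·(2M0+M1)/6=35/12
seg 1: a=2, c=M1/2=-5/4, d=(M2−M1)/(6·2)=5/24, b=Δ1−h1·(2M1+M2)/6=-5/6
t_q=9/2 → seg 1, τ=3/2; S=2+-5/6·τ+-5/4·τ²+5/24·τ³=-87/64

  seg 0: a=-3 b=35/12 c=0 d=-5/36
  seg 1: a=2 b=-5/6 c=-5/4 d=5/24
S(9/2) = -87/64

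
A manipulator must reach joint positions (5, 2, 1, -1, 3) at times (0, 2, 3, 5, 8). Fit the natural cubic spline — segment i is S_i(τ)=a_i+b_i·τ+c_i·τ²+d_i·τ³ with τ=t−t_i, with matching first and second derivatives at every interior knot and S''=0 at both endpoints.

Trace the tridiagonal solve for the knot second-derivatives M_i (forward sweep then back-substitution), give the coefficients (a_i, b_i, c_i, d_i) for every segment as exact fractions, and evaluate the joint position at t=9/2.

Δ: Δ0=-3/2, Δ1=-1, Δ2=-1, Δ3=4/3
row 1: diag=6, rhs=3; c'=1/6, d'=1/2
row 2: denom=6−1·1/6=35/6; d'=(0−1·1/2)/(35/6)=-3/35
row 3: denom=10−2·12/35=326/35; d'=(14−2·-3/35)/(326/35)=248/163
back: M3=248/163
back: M2=-3/35−12/35·248/163=-99/163
back: M1=1/2−1/6·-99/163=98/163
M: M0=0, M1=98/163, M2=-99/163, M3=248/163, M4=0
seg 0: a=5, c=M0/2=0, d=(M1−M0)/(6·2)=49/978, b=Δ0−h0·(2M0+M1)/6=-1663/978
seg 1: a=2, c=M1/2=49/163, d=(M2−M1)/(6·1)=-197/978, b=Δ1−h1·(2M1+M2)/6=-1075/978
seg 2: a=1, c=M2/2=-99/326, d=(M3−M2)/(6·2)=347/1956, b=Δ2−h2·(2M2+M3)/6=-539/489
seg 3: a=-1, c=M3/2=124/163, d=(M4−M3)/(6·3)=-124/1467, b=Δ3−h3·(2M3+M4)/6=-92/489
t_q=9/2 → seg 2, τ=3/2; S=1+-539/489·τ+-99/326·τ²+347/1956·τ³=-3849/5216

  seg 0: a=5 b=-1663/978 c=0 d=49/978
  seg 1: a=2 b=-1075/978 c=49/163 d=-197/978
  seg 2: a=1 b=-539/489 c=-99/326 d=347/1956
  seg 3: a=-1 b=-92/489 c=124/163 d=-124/1467
S(9/2) = -3849/5216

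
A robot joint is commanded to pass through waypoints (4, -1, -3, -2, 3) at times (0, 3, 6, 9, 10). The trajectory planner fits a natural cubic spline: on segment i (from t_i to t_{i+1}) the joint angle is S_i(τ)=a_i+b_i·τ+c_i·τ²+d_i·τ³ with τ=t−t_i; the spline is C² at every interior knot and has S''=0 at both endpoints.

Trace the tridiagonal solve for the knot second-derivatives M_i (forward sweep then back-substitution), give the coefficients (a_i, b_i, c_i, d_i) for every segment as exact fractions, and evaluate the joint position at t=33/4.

Δ: Δ0=-5/3, Δ1=-2/3, Δ2=1/3, Δ3=5
row 1: diag=12, rhs=6; c'=1/4, d'=1/2
row 2: denom=12−3·1/4=45/4; d'=(6−3·1/2)/(45/4)=2/5
row 3: denom=8−3·4/15=36/5; d'=(28−3·2/5)/(36/5)=67/18
back: M3=67/18
back: M2=2/5−4/15·67/18=-16/27
back: M1=1/2−1/4·-16/27=35/54
M: M0=0, M1=35/54, M2=-16/27, M3=67/18, M4=0
seg 0: a=4, c=M0/2=0, d=(M1−M0)/(6·3)=35/972, b=Δ0−h0·(2M0+M1)/6=-215/108
seg 1: a=-1, c=M1/2=35/108, d=(M2−M1)/(6·3)=-67/972, b=Δ1−h1·(2M1+M2)/6=-55/54
seg 2: a=-3, c=M2/2=-8/27, d=(M3−M2)/(6·3)=233/972, b=Δ2−h2·(2M2+M3)/6=-101/108
seg 3: a=-2, c=M3/2=67/36, d=(M4−M3)/(6·1)=-67/108, b=Δ3−h3·(2M3+M4)/6=203/54
t_q=33/4 → seg 2, τ=9/4; S=-3+-101/108·τ+-8/27·τ²+233/972·τ³=-2975/768

  seg 0: a=4 b=-215/108 c=0 d=35/972
  seg 1: a=-1 b=-55/54 c=35/108 d=-67/972
  seg 2: a=-3 b=-101/108 c=-8/27 d=233/972
  seg 3: a=-2 b=203/54 c=67/36 d=-67/108
S(33/4) = -2975/768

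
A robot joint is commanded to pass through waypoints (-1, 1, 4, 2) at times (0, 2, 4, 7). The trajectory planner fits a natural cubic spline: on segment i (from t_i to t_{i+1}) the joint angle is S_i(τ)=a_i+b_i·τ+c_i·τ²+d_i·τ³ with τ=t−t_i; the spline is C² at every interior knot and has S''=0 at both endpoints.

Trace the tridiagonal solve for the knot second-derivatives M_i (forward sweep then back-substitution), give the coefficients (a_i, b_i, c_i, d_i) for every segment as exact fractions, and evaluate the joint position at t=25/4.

  seg 0: a=-1 b=43/57 c=0 d=7/114
  seg 1: a=1 b=85/57 c=7/19 d=-83/456
  seg 2: a=4 b=89/114 c=-55/76 d=55/684
S(25/4) = 14635/4864

Δ: Δ0=1, Δ1=3/2, Δ2=-2/3
row 1: diag=8, rhs=3; c'=1/4, d'=3/8
row 2: denom=10−2·1/4=19/2; d'=(-13−2·3/8)/(19/2)=-55/38
back: M2=-55/38
back: M1=3/8−1/4·-55/38=14/19
M: M0=0, M1=14/19, M2=-55/38, M3=0
seg 0: a=-1, c=M0/2=0, d=(M1−M0)/(6·2)=7/114, b=Δ0−h0·(2M0+M1)/6=43/57
seg 1: a=1, c=M1/2=7/19, d=(M2−M1)/(6·2)=-83/456, b=Δ1−h1·(2M1+M2)/6=85/57
seg 2: a=4, c=M2/2=-55/76, d=(M3−M2)/(6·3)=55/684, b=Δ2−h2·(2M2+M3)/6=89/114
t_q=25/4 → seg 2, τ=9/4; S=4+89/114·τ+-55/76·τ²+55/684·τ³=14635/4864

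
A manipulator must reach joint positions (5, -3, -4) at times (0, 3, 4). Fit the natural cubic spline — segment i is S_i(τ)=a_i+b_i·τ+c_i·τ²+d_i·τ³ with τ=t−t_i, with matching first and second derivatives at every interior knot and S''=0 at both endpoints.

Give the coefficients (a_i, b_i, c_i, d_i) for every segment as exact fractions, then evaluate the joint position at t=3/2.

Δ: Δ0=-8/3, Δ1=-1
row 1: diag=8, rhs=10; c'=1/8, d'=5/4
back: M1=5/4
M: M0=0, M1=5/4, M2=0
seg 0: a=5, c=M0/2=0, d=(M1−M0)/(6·3)=5/72, b=Δ0−h0·(2M0+M1)/6=-79/24
seg 1: a=-3, c=M1/2=5/8, d=(M2−M1)/(6·1)=-5/24, b=Δ1−h1·(2M1+M2)/6=-17/12
t_q=3/2 → seg 0, τ=3/2; S=5+-79/24·τ+0·τ²+5/72·τ³=19/64

  seg 0: a=5 b=-79/24 c=0 d=5/72
  seg 1: a=-3 b=-17/12 c=5/8 d=-5/24
S(3/2) = 19/64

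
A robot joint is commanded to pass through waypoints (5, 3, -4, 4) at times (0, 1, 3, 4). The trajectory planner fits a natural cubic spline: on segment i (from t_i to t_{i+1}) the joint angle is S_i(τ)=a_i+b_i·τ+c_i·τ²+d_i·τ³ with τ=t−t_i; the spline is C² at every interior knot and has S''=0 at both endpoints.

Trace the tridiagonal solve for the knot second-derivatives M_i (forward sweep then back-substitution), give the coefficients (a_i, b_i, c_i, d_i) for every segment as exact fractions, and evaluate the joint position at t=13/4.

Δ: Δ0=-2, Δ1=-7/2, Δ2=8
row 1: diag=6, rhs=-9; c'=1/3, d'=-3/2
row 2: denom=6−2·1/3=16/3; d'=(69−2·-3/2)/(16/3)=27/2
back: M2=27/2
back: M1=-3/2−1/3·27/2=-6
M: M0=0, M1=-6, M2=27/2, M3=0
seg 0: a=5, c=M0/2=0, d=(M1−M0)/(6·1)=-1, b=Δ0−h0·(2M0+M1)/6=-1
seg 1: a=3, c=M1/2=-3, d=(M2−M1)/(6·2)=13/8, b=Δ1−h1·(2M1+M2)/6=-4
seg 2: a=-4, c=M2/2=27/4, d=(M3−M2)/(6·1)=-9/4, b=Δ2−h2·(2M2+M3)/6=7/2
t_q=13/4 → seg 2, τ=1/4; S=-4+7/2·τ+27/4·τ²+-9/4·τ³=-701/256

  seg 0: a=5 b=-1 c=0 d=-1
  seg 1: a=3 b=-4 c=-3 d=13/8
  seg 2: a=-4 b=7/2 c=27/4 d=-9/4
S(13/4) = -701/256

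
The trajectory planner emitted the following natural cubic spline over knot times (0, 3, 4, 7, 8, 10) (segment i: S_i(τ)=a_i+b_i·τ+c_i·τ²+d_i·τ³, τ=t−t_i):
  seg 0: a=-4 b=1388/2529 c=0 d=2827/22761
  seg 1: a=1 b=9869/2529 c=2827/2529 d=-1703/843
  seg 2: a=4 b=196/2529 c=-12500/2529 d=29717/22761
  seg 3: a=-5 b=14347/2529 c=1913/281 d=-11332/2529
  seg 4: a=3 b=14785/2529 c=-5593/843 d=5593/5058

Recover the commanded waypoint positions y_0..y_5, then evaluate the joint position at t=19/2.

y_0=-4 y_1=1 y_2=4 y_3=-5 y_4=3 y_5=-3
S(19/2) = 7733/13488

y_0 = S_0(0) = a_0 = -4
y_1 = S_1(0) = a_1 = 1
y_2 = S_2(0) = a_2 = 4
y_3 = S_3(0) = a_3 = -5
y_4 = S_4(0) = a_4 = 3
y_5 = S_4(2) = -3
t_q=19/2 is in segment 4 (τ=3/2); S_4(τ)=7733/13488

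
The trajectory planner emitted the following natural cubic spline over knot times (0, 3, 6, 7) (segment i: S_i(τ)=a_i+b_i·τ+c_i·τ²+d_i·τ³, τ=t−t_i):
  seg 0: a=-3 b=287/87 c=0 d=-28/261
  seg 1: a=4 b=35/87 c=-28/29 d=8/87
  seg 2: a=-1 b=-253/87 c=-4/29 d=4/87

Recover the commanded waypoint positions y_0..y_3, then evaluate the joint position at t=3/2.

y_0=-3 y_1=4 y_2=-1 y_3=-4
S(3/2) = 46/29

y_0 = S_0(0) = a_0 = -3
y_1 = S_1(0) = a_1 = 4
y_2 = S_2(0) = a_2 = -1
y_3 = S_2(1) = -4
t_q=3/2 is in segment 0 (τ=3/2); S_0(τ)=46/29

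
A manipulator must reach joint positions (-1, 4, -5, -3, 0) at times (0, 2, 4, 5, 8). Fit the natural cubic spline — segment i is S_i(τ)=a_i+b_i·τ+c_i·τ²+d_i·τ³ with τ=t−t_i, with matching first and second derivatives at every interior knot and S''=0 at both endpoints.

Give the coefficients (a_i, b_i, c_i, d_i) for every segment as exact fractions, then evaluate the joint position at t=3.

Δ: Δ0=5/2, Δ1=-9/2, Δ2=2, Δ3=1
row 1: diag=8, rhs=-42; c'=1/4, d'=-21/4
row 2: denom=6−2·1/4=11/2; d'=(39−2·-21/4)/(11/2)=9
row 3: denom=8−1·2/11=86/11; d'=(-6−1·9)/(86/11)=-165/86
back: M3=-165/86
back: M2=9−2/11·-165/86=402/43
back: M1=-21/4−1/4·402/43=-1305/172
M: M0=0, M1=-1305/172, M2=402/43, M3=-165/86, M4=0
seg 0: a=-1, c=M0/2=0, d=(M1−M0)/(6·2)=-435/688, b=Δ0−h0·(2M0+M1)/6=865/172
seg 1: a=4, c=M1/2=-1305/344, d=(M2−M1)/(6·2)=971/688, b=Δ1−h1·(2M1+M2)/6=-110/43
seg 2: a=-5, c=M2/2=201/43, d=(M3−M2)/(6·1)=-323/172, b=Δ2−h2·(2M2+M3)/6=-137/172
seg 3: a=-3, c=M3/2=-165/172, d=(M4−M3)/(6·3)=55/516, b=Δ3−h3·(2M3+M4)/6=251/86
t_q=3 → seg 1, τ=1; S=4+-110/43·τ+-1305/344·τ²+971/688·τ³=-647/688

  seg 0: a=-1 b=865/172 c=0 d=-435/688
  seg 1: a=4 b=-110/43 c=-1305/344 d=971/688
  seg 2: a=-5 b=-137/172 c=201/43 d=-323/172
  seg 3: a=-3 b=251/86 c=-165/172 d=55/516
S(3) = -647/688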